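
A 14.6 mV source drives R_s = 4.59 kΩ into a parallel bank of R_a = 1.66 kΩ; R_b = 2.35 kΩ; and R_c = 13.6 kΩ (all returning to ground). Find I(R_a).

Combine the parallel branches: R_p = (1/1.66 + 1/2.35 + 1/13.6)⁻¹ = 0.9079 kΩ.
V_A = 14.6 × 0.9079/5.498 = 2.411 mV.
I(R_a) = V_A / R_a = 2.411/1.66 = 1.452 µA.

I ≈ 1.45 µA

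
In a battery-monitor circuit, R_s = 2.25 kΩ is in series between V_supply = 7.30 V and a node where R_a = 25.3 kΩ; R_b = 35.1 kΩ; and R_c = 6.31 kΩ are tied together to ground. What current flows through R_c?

I ≈ 0.766 mA

Combine the parallel branches: R_p = (1/25.3 + 1/35.1 + 1/6.31)⁻¹ = 4.415 kΩ.
Node voltage V_A = V_supply · R_p/(R_s + R_p) = 7.30 × 0.6624 = 4.836 V.
I(R_c) = V_A / R_c = 4.836/6.31 = 0.7664 mA.
(Equivalently: I_total = 1.095 mA, then current-divider fraction G_k/ΣG = 0.6997.)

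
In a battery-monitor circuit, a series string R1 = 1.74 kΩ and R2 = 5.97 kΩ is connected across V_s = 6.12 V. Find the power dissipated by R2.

P ≈ 3.76 mW

ΣR = 7.710 kΩ → I = 6.12/7.710 = 0.7938 mA.
V(R2) = I·R = 4.739 V; P = V·I = 4.739 × 0.7938 = 3.762 mW.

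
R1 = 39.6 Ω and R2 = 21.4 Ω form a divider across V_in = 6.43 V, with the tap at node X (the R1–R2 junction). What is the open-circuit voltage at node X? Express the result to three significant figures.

With X open, the divider is unloaded: V_th = 6.43 × 21.4/61.00 = 2.256 V.

V_th ≈ 2.26 V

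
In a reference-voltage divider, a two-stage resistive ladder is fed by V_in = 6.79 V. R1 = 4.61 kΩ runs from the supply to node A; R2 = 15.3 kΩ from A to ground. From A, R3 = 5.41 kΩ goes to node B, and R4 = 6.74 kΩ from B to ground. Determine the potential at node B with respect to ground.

V_B ≈ 2.24 V

The second stage (R3 + R4 = 12.15 kΩ) loads node A in parallel with R2.
Effective lower resistance at A: R2 ‖ 12.15 = 6.772 kΩ.
V_A = 6.79 × 6.772/(4.61 + 6.772) = 4.040 V.
Stage 2 is unloaded, so V_B = V_A · R4/(R3+R4) = 4.040 × 6.74/12.15 = 2.241 V.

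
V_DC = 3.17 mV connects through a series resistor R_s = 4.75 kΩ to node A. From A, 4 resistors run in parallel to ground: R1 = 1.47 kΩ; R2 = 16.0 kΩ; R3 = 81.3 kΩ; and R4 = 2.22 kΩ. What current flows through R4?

Parallel bank: R_p = 1/(1/1.47 + 1/16.0 + 1/81.3 + 1/2.22) = 0.8295 kΩ.
V_A by voltage divider: V_A = 3.17 × 0.8295/(4.75 + 0.8295) = 0.4713 mV.
I(R4) = V_A / R4 = 0.4713/2.22 = 0.2123 µA.

I ≈ 0.212 µA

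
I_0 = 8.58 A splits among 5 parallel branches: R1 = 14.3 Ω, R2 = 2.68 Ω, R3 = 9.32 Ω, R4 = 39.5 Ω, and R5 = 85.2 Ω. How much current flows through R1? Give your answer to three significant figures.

I ≈ 1.02 A

Conductances: ΣG = 1/14.3 + 1/2.68 + 1/9.32 + 1/39.5 + 1/85.2 = 0.5874 (1/Ω).
R1 takes the fraction G_k/ΣG = 0.06993/0.5874 = 0.1190, so I = 8.58 × 0.1190 = 1.021 A.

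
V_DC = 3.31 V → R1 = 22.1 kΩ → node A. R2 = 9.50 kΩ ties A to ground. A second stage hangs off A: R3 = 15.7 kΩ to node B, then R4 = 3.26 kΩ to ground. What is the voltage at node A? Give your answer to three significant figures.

Looking into the second stage from A: R3 + R4 = 18.96 kΩ appears in parallel with R2.
R2 ‖ (R3+R4) = 6.329 kΩ.
First divider: V_A = V_DC · 6.329/(22.1 + 6.329) = 0.7369 V.

V_A ≈ 0.737 V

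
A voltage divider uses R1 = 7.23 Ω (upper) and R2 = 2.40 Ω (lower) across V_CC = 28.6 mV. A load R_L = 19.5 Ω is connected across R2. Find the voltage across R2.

R2 ‖ R_L = (2.40 × 19.5)/(2.40 + 19.5) = 2.137 Ω.
Voltage divider with the loaded lower leg: V_out = 28.6 × 2.137/(7.23 + 2.137) = 28.6 × 0.2281 = 6.525 mV.

V_out ≈ 6.52 mV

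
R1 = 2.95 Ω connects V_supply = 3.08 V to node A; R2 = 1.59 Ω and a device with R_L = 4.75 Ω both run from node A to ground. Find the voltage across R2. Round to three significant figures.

V_out ≈ 0.886 V

First combine the lower leg with the load: R2 ‖ R_L = 1.191 Ω.
Voltage divider with the loaded lower leg: V_out = 3.08 × 1.191/(2.95 + 1.191) = 3.08 × 0.2877 = 0.8860 V.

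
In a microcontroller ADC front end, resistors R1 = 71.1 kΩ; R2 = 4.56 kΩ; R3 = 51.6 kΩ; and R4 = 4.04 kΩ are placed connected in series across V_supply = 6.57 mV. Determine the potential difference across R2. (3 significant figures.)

V ≈ 0.228 mV

Total series resistance ΣR = 71.1 + 4.56 + 51.6 + 4.04 = 131.3 kΩ.
V = V_supply · R/ΣR = 6.57 × 0.03473 = 0.2282 mV.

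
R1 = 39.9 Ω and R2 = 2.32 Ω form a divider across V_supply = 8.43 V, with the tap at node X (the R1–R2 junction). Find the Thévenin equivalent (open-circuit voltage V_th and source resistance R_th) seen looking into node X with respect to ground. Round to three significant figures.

V_th is the unloaded tap voltage: V_supply · R2/(R1+R2) = 8.43 × 0.05495 = 0.4632 V.
Zeroing V_supply shorts the top of R1 to ground, so R_th = R1 ‖ R2 = 2.193 Ω.

V_th ≈ 0.463 V, R_th ≈ 2.19 Ω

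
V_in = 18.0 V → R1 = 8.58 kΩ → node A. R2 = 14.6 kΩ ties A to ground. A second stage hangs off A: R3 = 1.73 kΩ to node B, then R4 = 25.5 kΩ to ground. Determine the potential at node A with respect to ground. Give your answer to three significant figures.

Node A sees R2 in parallel with the series input of stage 2, R3 + R4 = 27.23 kΩ.
Effective lower resistance at A: R2 ‖ 27.23 = 9.504 kΩ.
First divider: V_A = V_in · 9.504/(8.58 + 9.504) = 9.460 V.

V_A ≈ 9.46 V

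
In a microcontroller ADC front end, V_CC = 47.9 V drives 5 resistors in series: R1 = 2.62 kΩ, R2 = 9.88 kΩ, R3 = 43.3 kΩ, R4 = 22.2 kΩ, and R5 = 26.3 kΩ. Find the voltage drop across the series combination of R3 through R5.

V ≈ 42.2 V

Series total: ΣR = 2.62 + 9.88 + 43.3 + 22.2 + 26.3 = 104.3 kΩ.
R_{R3..R5} = 43.3 + 22.2 + 26.3 = 91.80 kΩ.
V = V_CC · R/ΣR = 47.9 × 0.8802 = 42.16 V.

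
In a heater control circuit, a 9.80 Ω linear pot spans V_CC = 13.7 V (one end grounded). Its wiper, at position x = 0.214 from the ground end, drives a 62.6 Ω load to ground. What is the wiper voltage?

V_out ≈ 2.86 V

Lower segment x·R_p = 2.097 Ω; upper segment (1−x)·R_p = 7.703 Ω.
Lower segment in parallel with the load: 2.097 ‖ 62.6 = 2.029 Ω.
V_out = 13.7 × 2.029/(7.703 + 2.029) = 2.857 V.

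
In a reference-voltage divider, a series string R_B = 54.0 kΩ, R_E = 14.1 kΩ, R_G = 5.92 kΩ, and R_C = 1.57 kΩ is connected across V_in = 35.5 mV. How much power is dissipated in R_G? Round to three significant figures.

ΣR = 75.59 kΩ → I = 35.5/75.59 = 0.4696 µA.
P = I²R = 0.2206 × 5.92 = 1.306 nW.

P ≈ 1.31 nW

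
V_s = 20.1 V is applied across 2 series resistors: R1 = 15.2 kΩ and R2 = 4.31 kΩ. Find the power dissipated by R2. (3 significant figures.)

ΣR = 19.51 kΩ → I = 20.1/19.51 = 1.030 mA.
P = I²R = 1.061 × 4.31 = 4.575 mW.

P ≈ 4.57 mW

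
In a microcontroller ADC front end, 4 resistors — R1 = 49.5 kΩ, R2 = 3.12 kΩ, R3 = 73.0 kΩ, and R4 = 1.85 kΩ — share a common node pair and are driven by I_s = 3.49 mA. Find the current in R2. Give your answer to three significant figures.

I ≈ 1.25 mA

Conductances: ΣG = 1/49.5 + 1/3.12 + 1/73.0 + 1/1.85 = 0.8950 (1/kΩ).
Current divider: I(R2) = I_s · G_k/ΣG = 3.49 × (0.3205/0.8950) = 3.49 × 0.3581 = 1.250 mA.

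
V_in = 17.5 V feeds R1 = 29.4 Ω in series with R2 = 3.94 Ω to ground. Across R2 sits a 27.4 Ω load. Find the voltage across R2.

First combine the lower leg with the load: R2 ‖ R_L = 3.445 Ω.
Voltage divider with the loaded lower leg: V_out = 17.5 × 3.445/(29.4 + 3.445) = 17.5 × 0.1049 = 1.835 V.

V_out ≈ 1.84 V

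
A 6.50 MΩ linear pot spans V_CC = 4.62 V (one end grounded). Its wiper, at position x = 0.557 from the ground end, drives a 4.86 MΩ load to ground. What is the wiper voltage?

The pot divides into 2.879 MΩ above the wiper and 3.621 MΩ below.
Lower segment in parallel with the load: 3.621 ‖ 4.86 = 2.075 MΩ.
Then V_out = V_CC · 2.075/(2.879 + 2.075) = 1.935 V.

V_out ≈ 1.93 V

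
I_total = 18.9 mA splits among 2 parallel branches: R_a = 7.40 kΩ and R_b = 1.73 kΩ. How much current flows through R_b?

I ≈ 15.3 mA

With just two branches, the current splits inversely with resistance.
I(R_b) = 18.9 × 7.40/(7.40 + 1.73) = 18.9 × 0.8105 = 15.32 mA.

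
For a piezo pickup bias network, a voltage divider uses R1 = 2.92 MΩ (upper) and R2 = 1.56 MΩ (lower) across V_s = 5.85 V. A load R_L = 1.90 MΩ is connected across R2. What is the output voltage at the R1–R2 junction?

First combine the lower leg with the load: R2 ‖ R_L = 0.8566 MΩ.
Now apply the divider: V_out = 5.85 × 0.2268 = 1.327 V.
(Unloaded it would be 2.04 V; the load pulls it down.)

V_out ≈ 1.33 V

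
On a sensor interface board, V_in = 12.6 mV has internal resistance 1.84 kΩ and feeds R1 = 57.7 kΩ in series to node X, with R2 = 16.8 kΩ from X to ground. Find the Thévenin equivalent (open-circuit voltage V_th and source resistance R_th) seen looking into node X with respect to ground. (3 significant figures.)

V_th ≈ 2.77 mV, R_th ≈ 13.1 kΩ

R1' = 1.84 + 57.7 = 59.54 kΩ (source resistance + R1).
Open-circuit (no load on X): V_th = V_in · R2/(R1' + R2) = 12.6 × 16.8/(59.54 + 16.8) = 2.773 mV.
With V_in suppressed (replaced by a short), R_th = R1' ‖ R2 = (59.54 × 16.8)/(59.54 + 16.8) = 13.10 kΩ.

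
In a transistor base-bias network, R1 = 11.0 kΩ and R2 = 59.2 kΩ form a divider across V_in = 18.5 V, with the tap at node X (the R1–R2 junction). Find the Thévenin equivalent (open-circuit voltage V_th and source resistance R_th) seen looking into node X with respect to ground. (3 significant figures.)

V_th ≈ 15.6 V, R_th ≈ 9.28 kΩ

With X open, the divider is unloaded: V_th = 18.5 × 59.2/70.20 = 15.60 V.
Zeroing V_in shorts the top of R1 to ground, so R_th = R1 ‖ R2 = 9.276 kΩ.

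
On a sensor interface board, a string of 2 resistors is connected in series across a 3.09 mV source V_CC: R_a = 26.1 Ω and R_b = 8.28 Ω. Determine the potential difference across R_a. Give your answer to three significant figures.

Total series resistance ΣR = 26.1 + 8.28 = 34.38 Ω.
By the voltage-divider rule, V = 3.09 × 26.10/34.38 = 2.346 mV.

V ≈ 2.35 mV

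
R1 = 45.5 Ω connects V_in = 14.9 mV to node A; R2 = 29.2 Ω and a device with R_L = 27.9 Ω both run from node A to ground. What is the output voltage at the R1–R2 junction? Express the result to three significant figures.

V_out ≈ 3.56 mV

First combine the lower leg with the load: R2 ‖ R_L = 14.27 Ω.
Voltage divider with the loaded lower leg: V_out = 14.9 × 14.27/(45.5 + 14.27) = 14.9 × 0.2387 = 3.557 mV.
(Unloaded it would be 5.82 mV; the load pulls it down.)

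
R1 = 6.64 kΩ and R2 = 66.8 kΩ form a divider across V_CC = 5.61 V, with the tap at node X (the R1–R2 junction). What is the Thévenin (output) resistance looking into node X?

Looking into X with the source shorted: R_th = R1·R2/(R1+R2) = 6.640 × 66.8/73.44 = 6.040 kΩ.

R_th ≈ 6.04 kΩ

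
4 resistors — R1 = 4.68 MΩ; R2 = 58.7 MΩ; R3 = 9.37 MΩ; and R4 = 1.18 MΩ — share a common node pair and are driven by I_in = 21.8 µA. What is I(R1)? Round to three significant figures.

Conductances: ΣG = 1/4.68 + 1/58.7 + 1/9.37 + 1/1.18 = 1.185 (1/MΩ).
By the current-divider rule, I = I_in · G_k/ΣG = 21.8 × 0.1803 = 3.931 µA.

I ≈ 3.93 µA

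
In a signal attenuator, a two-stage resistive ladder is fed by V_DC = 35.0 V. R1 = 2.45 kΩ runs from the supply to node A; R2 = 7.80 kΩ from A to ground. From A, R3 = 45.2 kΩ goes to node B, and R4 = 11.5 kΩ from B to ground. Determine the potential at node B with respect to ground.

Looking into the second stage from A: R3 + R4 = 56.70 kΩ appears in parallel with R2.
R2 ‖ (R3+R4) = 6.857 kΩ.
First divider: V_A = V_DC · 6.857/(2.45 + 6.857) = 25.79 V.
Then the unloaded second divider: V_B = V_A × R4/(R3+R4) = 25.79 × 0.2028 = 5.230 V.

V_B ≈ 5.23 V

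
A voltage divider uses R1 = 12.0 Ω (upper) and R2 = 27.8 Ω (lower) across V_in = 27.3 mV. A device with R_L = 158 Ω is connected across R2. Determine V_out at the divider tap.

The load sits in parallel with R2, giving an effective lower resistance R2' = R2·R_L/(R2+R_L) = 23.64 Ω.
Voltage divider with the loaded lower leg: V_out = 27.3 × 23.64/(12.0 + 23.64) = 27.3 × 0.6633 = 18.11 mV.

V_out ≈ 18.1 mV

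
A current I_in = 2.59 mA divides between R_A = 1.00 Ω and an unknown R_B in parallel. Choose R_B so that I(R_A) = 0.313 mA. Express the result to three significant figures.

R_B ≈ 0.137 Ω

The fraction through R_A equals R_B/(R_A+R_B).
0.313/2.59 = R_B/(R_A + R_B) → R_B = R_A · (0.1208)/(1 − 0.1208) = 1.00 × 0.1375 = 0.1375 Ω.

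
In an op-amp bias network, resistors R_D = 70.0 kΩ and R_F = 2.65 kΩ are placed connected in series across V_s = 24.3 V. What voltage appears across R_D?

V ≈ 23.4 V

ΣR = 70.0 + 2.65 = 72.65 kΩ.
Voltage divider: V = V_s · (70.00 / 72.65) = 24.3 × 0.9635 = 23.41 V.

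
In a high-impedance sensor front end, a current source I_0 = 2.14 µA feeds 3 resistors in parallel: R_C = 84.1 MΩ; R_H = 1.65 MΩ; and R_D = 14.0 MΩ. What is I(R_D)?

Conductances: ΣG = 1/84.1 + 1/1.65 + 1/14.0 = 0.6894 (1/MΩ).
R_D takes the fraction G_k/ΣG = 0.07143/0.6894 = 0.1036, so I = 2.14 × 0.1036 = 0.2217 µA.

I ≈ 0.222 µA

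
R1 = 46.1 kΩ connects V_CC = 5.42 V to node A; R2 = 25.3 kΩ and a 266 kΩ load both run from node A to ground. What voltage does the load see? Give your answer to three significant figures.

First combine the lower leg with the load: R2 ‖ R_L = 23.10 kΩ.
Now apply the divider: V_out = 5.42 × 0.3338 = 1.809 V.

V_out ≈ 1.81 V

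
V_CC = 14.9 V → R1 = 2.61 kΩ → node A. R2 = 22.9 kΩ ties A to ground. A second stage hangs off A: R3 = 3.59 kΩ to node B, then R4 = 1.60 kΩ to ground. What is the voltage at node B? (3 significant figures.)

V_B ≈ 2.84 V

The second stage (R3 + R4 = 5.190 kΩ) loads node A in parallel with R2.
R2 ‖ (R3+R4) = 4.231 kΩ.
So V_A = 14.9 × 0.6185 = 9.215 V.
Stage 2 is unloaded, so V_B = V_A · R4/(R3+R4) = 9.215 × 1.60/5.190 = 2.841 V.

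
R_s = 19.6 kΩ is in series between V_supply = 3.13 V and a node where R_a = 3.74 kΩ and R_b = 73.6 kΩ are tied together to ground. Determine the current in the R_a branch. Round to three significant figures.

I ≈ 0.129 mA

Equivalent of the parallel group: R_p = 3.559 kΩ.
Node voltage V_A = V_supply · R_p/(R_s + R_p) = 3.13 × 0.1537 = 0.4810 V.
I(R_a) = V_A / R_a = 0.4810/3.74 = 0.1286 mA.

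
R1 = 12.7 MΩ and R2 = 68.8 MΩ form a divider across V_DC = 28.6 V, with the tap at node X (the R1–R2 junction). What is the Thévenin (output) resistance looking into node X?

R_th ≈ 10.7 MΩ

Zeroing V_DC shorts the top of R1 to ground, so R_th = R1 ‖ R2 = 10.72 MΩ.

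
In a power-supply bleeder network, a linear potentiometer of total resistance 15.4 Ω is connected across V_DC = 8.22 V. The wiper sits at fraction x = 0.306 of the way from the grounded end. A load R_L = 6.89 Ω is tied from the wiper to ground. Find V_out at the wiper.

V_out ≈ 1.71 V

Split the track: R_lower = x·R_p = 4.712 Ω, R_upper = (1−x)·R_p = 10.69 Ω.
R_L loads the lower segment: effective lower R = 2.798 Ω.
Then V_out = V_DC · 2.798/(10.69 + 2.798) = 1.706 V.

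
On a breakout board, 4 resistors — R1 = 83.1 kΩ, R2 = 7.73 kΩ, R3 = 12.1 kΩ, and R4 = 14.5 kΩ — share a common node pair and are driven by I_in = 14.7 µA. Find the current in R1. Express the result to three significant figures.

I ≈ 0.604 µA

Total conductance ΣG = 1/83.1 + 1/7.73 + 1/12.1 + 1/14.5 = 0.2930 (units of 1/kΩ).
By the current-divider rule, I = I_in · G_k/ΣG = 14.7 × 0.04107 = 0.6037 µA.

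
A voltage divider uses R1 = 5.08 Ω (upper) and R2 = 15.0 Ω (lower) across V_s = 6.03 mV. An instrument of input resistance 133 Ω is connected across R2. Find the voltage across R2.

V_out ≈ 4.38 mV

First combine the lower leg with the load: R2 ‖ R_L = 13.48 Ω.
Then V_out = V_s · R2'/(R1 + R2') = 6.03 × 13.48/18.56 = 4.380 mV.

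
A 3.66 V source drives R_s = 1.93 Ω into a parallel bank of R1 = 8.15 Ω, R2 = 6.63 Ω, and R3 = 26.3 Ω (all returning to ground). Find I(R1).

I ≈ 0.280 A

Combine the parallel branches: R_p = (1/8.15 + 1/6.63 + 1/26.3)⁻¹ = 3.210 Ω.
V_A = 3.66 × 3.210/5.140 = 2.286 V.
Branch current I = V_A/R1 = 2.286/8.15 = 0.2804 A.
(Equivalently: I_total = 0.7121 A, then current-divider fraction G_k/ΣG = 0.3938.)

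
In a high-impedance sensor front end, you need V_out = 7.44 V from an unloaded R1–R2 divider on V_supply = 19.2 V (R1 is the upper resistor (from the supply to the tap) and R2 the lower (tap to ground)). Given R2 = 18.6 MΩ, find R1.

The divider ratio is R2/(R1+R2) = 7.44/19.2 = 0.3875.
R1 = R2·(1/k − 1) = 18.6 × 1.581 = 29.40 MΩ.

R1 ≈ 29.4 MΩ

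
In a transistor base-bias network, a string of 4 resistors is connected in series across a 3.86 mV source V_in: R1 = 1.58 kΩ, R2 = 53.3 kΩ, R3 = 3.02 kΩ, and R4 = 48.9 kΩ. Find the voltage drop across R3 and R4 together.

V ≈ 1.88 mV

Series total: ΣR = 1.58 + 53.3 + 3.02 + 48.9 = 106.8 kΩ.
R_{R3..R4} = 3.02 + 48.9 = 51.92 kΩ.
By the voltage-divider rule, V = 3.86 × 51.92/106.8 = 1.877 mV.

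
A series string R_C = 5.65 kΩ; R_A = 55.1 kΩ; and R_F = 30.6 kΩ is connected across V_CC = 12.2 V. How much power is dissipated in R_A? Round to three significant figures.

P ≈ 0.983 mW

The common current is I = 12.2/91.35 = 0.1336 mA.
P = I²R = 0.01784 × 55.1 = 0.9828 mW.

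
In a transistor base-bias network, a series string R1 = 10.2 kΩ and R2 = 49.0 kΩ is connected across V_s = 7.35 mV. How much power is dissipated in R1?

P ≈ 0.157 nW

ΣR = 59.20 kΩ → I = 7.35/59.20 = 0.1242 µA.
P = I²R = 0.01541 × 10.2 = 0.1572 nW.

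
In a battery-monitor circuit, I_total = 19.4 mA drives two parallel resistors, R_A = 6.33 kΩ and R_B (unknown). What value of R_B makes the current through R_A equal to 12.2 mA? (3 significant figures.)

R_B ≈ 10.7 kΩ

Two-branch current divider: I_A = I_total · R_B/(R_A + R_B).
With f = 0.6289, R_B = R_A · f/(1−f) = 6.33 × 1.694 = 10.73 kΩ.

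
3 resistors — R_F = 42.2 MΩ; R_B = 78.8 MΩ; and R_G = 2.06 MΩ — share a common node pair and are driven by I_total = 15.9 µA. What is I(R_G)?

Total conductance ΣG = 1/42.2 + 1/78.8 + 1/2.06 = 0.5218 (units of 1/MΩ).
By the current-divider rule, I = I_total · G_k/ΣG = 15.9 × 0.9303 = 14.79 µA.

I ≈ 14.8 µA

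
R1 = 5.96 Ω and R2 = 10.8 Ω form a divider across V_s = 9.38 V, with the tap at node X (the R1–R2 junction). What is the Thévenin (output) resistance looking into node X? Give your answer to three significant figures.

Zeroing V_s shorts the top of R1 to ground, so R_th = R1 ‖ R2 = 3.841 Ω.

R_th ≈ 3.84 Ω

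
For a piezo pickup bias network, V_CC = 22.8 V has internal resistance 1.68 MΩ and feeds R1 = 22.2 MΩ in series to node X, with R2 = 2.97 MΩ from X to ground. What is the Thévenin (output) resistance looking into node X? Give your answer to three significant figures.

R1' = 1.68 + 22.2 = 23.88 MΩ (source resistance + R1).
Looking into X with the source shorted: R_th = R1'·R2/(R1'+R2) = 23.88 × 2.97/26.85 = 2.641 MΩ.

R_th ≈ 2.64 MΩ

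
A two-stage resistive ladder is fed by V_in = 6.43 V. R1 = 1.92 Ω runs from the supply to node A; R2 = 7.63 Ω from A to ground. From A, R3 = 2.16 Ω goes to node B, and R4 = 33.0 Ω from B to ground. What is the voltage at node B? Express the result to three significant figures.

V_B ≈ 4.62 V

The second stage (R3 + R4 = 35.16 Ω) loads node A in parallel with R2.
R2 ‖ (R3+R4) = 6.269 Ω.
So V_A = 6.43 × 0.7656 = 4.923 V.
V_B = V_A × 0.9386 = 4.620 V.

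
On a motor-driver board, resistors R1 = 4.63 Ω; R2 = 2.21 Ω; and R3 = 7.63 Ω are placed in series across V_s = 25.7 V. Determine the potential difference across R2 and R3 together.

V ≈ 17.5 V

Total series resistance ΣR = 4.63 + 2.21 + 7.63 = 14.47 Ω.
R_{R2..R3} = 2.21 + 7.63 = 9.840 Ω.
Voltage divider: V = V_s · (9.840 / 14.47) = 25.7 × 0.6800 = 17.48 V.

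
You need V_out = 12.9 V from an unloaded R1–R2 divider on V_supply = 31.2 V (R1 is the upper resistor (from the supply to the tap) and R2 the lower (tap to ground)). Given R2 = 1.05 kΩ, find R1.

Required fraction k = V_out/V_supply = 0.4135.
Rearranging, R1 = R2·(1−k)/k = 1.05 × 1.419 = 1.490 kΩ.

R1 ≈ 1.49 kΩ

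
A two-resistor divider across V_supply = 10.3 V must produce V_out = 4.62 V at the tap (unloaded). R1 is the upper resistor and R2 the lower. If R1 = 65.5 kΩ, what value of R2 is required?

V_out/V_supply = R2/(R1+R2) = 0.4485.
Rearranging, R2 = R1·k/(1−k) = 65.5 × 0.8134 = 53.28 kΩ.

R2 ≈ 53.3 kΩ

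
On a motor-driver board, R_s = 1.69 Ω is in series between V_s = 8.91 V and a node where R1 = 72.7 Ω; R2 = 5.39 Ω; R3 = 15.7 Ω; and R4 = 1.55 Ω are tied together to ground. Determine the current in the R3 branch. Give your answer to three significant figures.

Combine the parallel branches: R_p = (1/72.7 + 1/5.39 + 1/15.7 + 1/1.55)⁻¹ = 1.101 Ω.
V_A by voltage divider: V_A = 8.91 × 1.101/(1.69 + 1.101) = 3.515 V.
I(R3) = V_A / R3 = 3.515/15.7 = 0.2239 A.
(Check via current divider: I_total = 3.192 A; share G_k/ΣG = 0.07014 → same result.)

I ≈ 0.224 A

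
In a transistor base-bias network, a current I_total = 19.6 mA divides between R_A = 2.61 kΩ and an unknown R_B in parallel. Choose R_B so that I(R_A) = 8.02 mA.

R_B ≈ 1.81 kΩ

Two-branch current divider: I_A = I_total · R_B/(R_A + R_B).
With f = 0.4092, R_B = R_A · f/(1−f) = 2.61 × 0.6926 = 1.808 kΩ.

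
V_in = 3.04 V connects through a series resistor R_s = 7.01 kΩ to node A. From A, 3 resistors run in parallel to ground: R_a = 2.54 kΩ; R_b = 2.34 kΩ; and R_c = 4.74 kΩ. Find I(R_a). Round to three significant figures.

Parallel bank: R_p = 1/(1/2.54 + 1/2.34 + 1/4.74) = 0.9690 kΩ.
V_A = 3.04 × 0.9690/7.979 = 0.3692 V.
I(R_a) = V_A / R_a = 0.3692/2.54 = 0.1453 mA.

I ≈ 0.145 mA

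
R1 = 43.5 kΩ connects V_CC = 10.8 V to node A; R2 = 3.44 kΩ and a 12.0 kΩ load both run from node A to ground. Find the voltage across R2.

The load sits in parallel with R2, giving an effective lower resistance R2' = R2·R_L/(R2+R_L) = 2.674 kΩ.
Now apply the divider: V_out = 10.8 × 0.05790 = 0.6253 V.
(Unloaded it would be 0.791 V; the load pulls it down.)

V_out ≈ 0.625 V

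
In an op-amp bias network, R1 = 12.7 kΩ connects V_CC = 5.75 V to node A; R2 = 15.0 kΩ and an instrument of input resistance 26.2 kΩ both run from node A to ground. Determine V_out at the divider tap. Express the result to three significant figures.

The load sits in parallel with R2, giving an effective lower resistance R2' = R2·R_L/(R2+R_L) = 9.539 kΩ.
Now apply the divider: V_out = 5.75 × 0.4289 = 2.466 V.

V_out ≈ 2.47 V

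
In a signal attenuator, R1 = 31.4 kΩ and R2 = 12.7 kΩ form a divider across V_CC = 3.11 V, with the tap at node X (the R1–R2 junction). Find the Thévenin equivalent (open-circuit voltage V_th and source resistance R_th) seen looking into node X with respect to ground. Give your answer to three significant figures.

V_th ≈ 0.896 V, R_th ≈ 9.04 kΩ

V_th is the unloaded tap voltage: V_CC · R2/(R1+R2) = 3.11 × 0.2880 = 0.8956 V.
Zeroing V_CC shorts the top of R1 to ground, so R_th = R1 ‖ R2 = 9.043 kΩ.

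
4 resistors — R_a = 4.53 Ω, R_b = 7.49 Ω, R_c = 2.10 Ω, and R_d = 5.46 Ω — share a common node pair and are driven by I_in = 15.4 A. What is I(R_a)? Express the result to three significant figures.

I ≈ 3.35 A

Total conductance ΣG = 1/4.53 + 1/7.49 + 1/2.10 + 1/5.46 = 1.014 (units of 1/Ω).
By the current-divider rule, I = I_in · G_k/ΣG = 15.4 × 0.2178 = 3.354 A.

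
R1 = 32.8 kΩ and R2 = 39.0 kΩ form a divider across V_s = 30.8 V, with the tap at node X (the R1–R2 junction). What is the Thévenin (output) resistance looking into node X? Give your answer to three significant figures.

With V_s suppressed (replaced by a short), R_th = R1 ‖ R2 = (32.80 × 39.0)/(32.80 + 39.0) = 17.82 kΩ.

R_th ≈ 17.8 kΩ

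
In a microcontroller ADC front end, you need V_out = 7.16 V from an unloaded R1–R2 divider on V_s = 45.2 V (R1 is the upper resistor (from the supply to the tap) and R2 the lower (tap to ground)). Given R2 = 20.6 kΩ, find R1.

Required fraction k = V_out/V_s = 0.1584.
R1 = R2·(1/k − 1) = 20.6 × 5.313 = 109.4 kΩ.

R1 ≈ 109 kΩ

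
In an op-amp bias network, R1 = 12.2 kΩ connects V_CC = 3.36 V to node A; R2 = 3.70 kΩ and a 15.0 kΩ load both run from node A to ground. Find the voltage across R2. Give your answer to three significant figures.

The load sits in parallel with R2, giving an effective lower resistance R2' = R2·R_L/(R2+R_L) = 2.968 kΩ.
Now apply the divider: V_out = 3.36 × 0.1957 = 0.6575 V.
(Unloaded it would be 0.782 V; the load pulls it down.)

V_out ≈ 0.657 V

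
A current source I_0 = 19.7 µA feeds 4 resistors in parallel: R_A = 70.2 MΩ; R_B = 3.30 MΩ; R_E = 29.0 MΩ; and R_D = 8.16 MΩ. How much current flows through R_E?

I ≈ 1.43 µA

Conductances: ΣG = 1/70.2 + 1/3.30 + 1/29.0 + 1/8.16 = 0.4743 (1/MΩ).
R_E takes the fraction G_k/ΣG = 0.03448/0.4743 = 0.07270, so I = 19.7 × 0.07270 = 1.432 µA.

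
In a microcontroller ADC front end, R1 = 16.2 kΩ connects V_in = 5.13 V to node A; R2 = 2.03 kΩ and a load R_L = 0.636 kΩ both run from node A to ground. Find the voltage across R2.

First combine the lower leg with the load: R2 ‖ R_L = 0.4843 kΩ.
Now apply the divider: V_out = 5.13 × 0.02903 = 0.1489 V.
(Unloaded it would be 0.571 V; the load pulls it down.)

V_out ≈ 0.149 V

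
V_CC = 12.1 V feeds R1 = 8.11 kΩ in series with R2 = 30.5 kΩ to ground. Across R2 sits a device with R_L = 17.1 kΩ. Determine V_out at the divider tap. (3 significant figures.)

V_out ≈ 6.95 V

The load sits in parallel with R2, giving an effective lower resistance R2' = R2·R_L/(R2+R_L) = 10.96 kΩ.
Voltage divider with the loaded lower leg: V_out = 12.1 × 10.96/(8.11 + 10.96) = 12.1 × 0.5747 = 6.953 V.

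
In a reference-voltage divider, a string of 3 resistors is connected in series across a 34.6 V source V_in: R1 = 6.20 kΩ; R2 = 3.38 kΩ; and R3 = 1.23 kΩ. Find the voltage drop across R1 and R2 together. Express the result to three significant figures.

Series total: ΣR = 6.20 + 3.38 + 1.23 = 10.81 kΩ.
R_{R1..R2} = 6.20 + 3.38 = 9.580 kΩ.
V = V_in · R/ΣR = 34.6 × 0.8862 = 30.66 V.

V ≈ 30.7 V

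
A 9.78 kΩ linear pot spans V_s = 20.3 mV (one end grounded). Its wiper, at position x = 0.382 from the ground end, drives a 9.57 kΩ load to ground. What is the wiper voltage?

V_out ≈ 6.25 mV

The pot divides into 6.044 kΩ above the wiper and 3.736 kΩ below.
R_L loads the lower segment: effective lower R = 2.687 kΩ.
V_out = 20.3 × 2.687/(6.044 + 2.687) = 6.247 mV.
(Unloaded: V_out = x·V_s = 7.75 mV.)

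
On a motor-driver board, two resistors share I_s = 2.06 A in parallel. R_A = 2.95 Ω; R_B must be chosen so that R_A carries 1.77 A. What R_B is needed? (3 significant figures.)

R_B ≈ 18.0 Ω

In a two-way split, I_A/I_s = R_B/(R_A + R_B).
With f = 0.8592, R_B = R_A · f/(1−f) = 2.95 × 6.103 = 18.01 Ω.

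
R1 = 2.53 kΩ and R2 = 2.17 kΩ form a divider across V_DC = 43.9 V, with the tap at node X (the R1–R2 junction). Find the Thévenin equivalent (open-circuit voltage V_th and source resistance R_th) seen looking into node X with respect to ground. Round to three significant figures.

V_th is the unloaded tap voltage: V_DC · R2/(R1+R2) = 43.9 × 0.4617 = 20.27 V.
Looking into X with the source shorted: R_th = R1·R2/(R1+R2) = 2.530 × 2.17/4.700 = 1.168 kΩ.

V_th ≈ 20.3 V, R_th ≈ 1.17 kΩ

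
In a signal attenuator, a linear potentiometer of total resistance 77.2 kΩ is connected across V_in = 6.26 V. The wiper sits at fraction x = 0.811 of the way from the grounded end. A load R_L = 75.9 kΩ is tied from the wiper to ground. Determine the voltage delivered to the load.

V_out ≈ 4.39 V

Split the track: R_lower = x·R_p = 62.61 kΩ, R_upper = (1−x)·R_p = 14.59 kΩ.
R_L loads the lower segment: effective lower R = 34.31 kΩ.
Loaded-divider output: V_out = 6.26 × 0.7016 = 4.392 V.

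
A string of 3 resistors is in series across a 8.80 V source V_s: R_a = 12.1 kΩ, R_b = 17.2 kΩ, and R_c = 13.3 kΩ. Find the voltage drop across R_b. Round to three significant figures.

Series total: ΣR = 12.1 + 17.2 + 13.3 = 42.60 kΩ.
Voltage divider: V = V_s · (17.20 / 42.60) = 8.80 × 0.4038 = 3.553 V.

V ≈ 3.55 V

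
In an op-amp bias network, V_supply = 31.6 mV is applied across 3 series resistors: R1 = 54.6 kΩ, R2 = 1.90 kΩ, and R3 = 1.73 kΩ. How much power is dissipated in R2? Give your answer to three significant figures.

Series current I = V_supply/ΣR = 31.6/58.23 = 0.5427 µA.
P = I²R = 0.2945 × 1.90 = 0.5595 nW.

P ≈ 0.560 nW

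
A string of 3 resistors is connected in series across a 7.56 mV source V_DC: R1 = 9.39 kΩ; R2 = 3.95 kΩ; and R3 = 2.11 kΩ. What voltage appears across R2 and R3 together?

V ≈ 2.97 mV

ΣR = 9.39 + 3.95 + 2.11 = 15.45 kΩ.
R_{R2..R3} = 3.95 + 2.11 = 6.060 kΩ.
V = V_DC · R/ΣR = 7.56 × 0.3922 = 2.965 mV.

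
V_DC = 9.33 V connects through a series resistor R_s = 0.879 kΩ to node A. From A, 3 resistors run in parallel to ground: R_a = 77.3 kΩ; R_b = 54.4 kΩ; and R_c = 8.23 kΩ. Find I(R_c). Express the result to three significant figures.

Equivalent of the parallel group: R_p = 6.543 kΩ.
V_A by voltage divider: V_A = 9.33 × 6.543/(0.879 + 6.543) = 8.225 V.
Branch current I = V_A/R_c = 8.225/8.23 = 0.9994 mA.
(Check via current divider: I_total = 1.257 mA; share G_k/ΣG = 0.7951 → same result.)

I ≈ 0.999 mA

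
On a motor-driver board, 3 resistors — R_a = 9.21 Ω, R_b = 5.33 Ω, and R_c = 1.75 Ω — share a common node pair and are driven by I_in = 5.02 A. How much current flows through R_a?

I ≈ 0.628 A

ΣG = 1/9.21 + 1/5.33 + 1/1.75 = 0.8676.
Current divider: I(R_a) = I_in · G_k/ΣG = 5.02 × (0.1086/0.8676) = 5.02 × 0.1251 = 0.6282 A.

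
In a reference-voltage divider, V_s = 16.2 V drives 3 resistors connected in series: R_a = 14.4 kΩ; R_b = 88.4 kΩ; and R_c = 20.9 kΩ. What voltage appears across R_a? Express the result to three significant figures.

V ≈ 1.89 V

Total series resistance ΣR = 14.4 + 88.4 + 20.9 = 123.7 kΩ.
By the voltage-divider rule, V = 16.2 × 14.40/123.7 = 1.886 V.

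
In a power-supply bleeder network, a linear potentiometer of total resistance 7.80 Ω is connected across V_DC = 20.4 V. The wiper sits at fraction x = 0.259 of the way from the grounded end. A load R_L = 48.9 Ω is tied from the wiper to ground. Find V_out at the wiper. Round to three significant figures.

V_out ≈ 5.13 V

Lower segment x·R_p = 2.020 Ω; upper segment (1−x)·R_p = 5.780 Ω.
(x·R_p) ‖ R_L = 1.940 Ω.
Then V_out = V_DC · 1.940/(5.780 + 1.940) = 5.127 V.
(Unloaded: V_out = x·V_DC = 5.28 V.)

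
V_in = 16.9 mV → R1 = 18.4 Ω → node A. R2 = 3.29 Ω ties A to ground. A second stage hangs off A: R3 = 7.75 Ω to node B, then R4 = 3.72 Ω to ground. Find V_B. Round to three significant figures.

V_B ≈ 0.669 mV

The second stage (R3 + R4 = 11.47 Ω) loads node A in parallel with R2.
R2 ‖ (R3+R4) = 2.557 Ω.
First divider: V_A = V_in · 2.557/(18.4 + 2.557) = 2.062 mV.
Then the unloaded second divider: V_B = V_A × R4/(R3+R4) = 2.062 × 0.3243 = 0.6687 mV.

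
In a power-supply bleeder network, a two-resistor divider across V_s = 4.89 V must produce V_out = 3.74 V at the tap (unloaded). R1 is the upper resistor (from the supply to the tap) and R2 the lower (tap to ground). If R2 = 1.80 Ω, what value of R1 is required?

Required fraction k = V_out/V_s = 0.7648.
Rearranging, R1 = R2·(1−k)/k = 1.80 × 0.3075 = 0.5535 Ω.

R1 ≈ 0.553 Ω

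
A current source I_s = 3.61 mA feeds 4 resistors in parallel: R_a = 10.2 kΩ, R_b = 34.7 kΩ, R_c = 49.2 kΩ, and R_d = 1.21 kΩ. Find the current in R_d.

Conductances: ΣG = 1/10.2 + 1/34.7 + 1/49.2 + 1/1.21 = 0.9736 (1/kΩ).
Current divider: I(R_d) = I_s · G_k/ΣG = 3.61 × (0.8264/0.9736) = 3.61 × 0.8488 = 3.064 mA.

I ≈ 3.06 mA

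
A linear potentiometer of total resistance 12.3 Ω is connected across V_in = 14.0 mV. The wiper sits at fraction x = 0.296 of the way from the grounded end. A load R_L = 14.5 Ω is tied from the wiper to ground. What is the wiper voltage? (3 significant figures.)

V_out ≈ 3.52 mV

Split the track: R_lower = x·R_p = 3.641 Ω, R_upper = (1−x)·R_p = 8.659 Ω.
(x·R_p) ‖ R_L = 2.910 Ω.
V_out = 14.0 × 2.910/(8.659 + 2.910) = 3.522 mV.
(Unloaded: V_out = x·V_in = 4.14 mV.)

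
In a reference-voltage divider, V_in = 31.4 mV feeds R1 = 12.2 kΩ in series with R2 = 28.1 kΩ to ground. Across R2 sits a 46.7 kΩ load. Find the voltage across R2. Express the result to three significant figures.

First combine the lower leg with the load: R2 ‖ R_L = 17.54 kΩ.
Now apply the divider: V_out = 31.4 × 0.5898 = 18.52 mV.

V_out ≈ 18.5 mV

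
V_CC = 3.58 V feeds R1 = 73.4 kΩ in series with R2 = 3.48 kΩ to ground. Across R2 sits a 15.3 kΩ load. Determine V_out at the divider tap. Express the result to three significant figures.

V_out ≈ 0.133 V

R2 ‖ R_L = (3.48 × 15.3)/(3.48 + 15.3) = 2.835 kΩ.
Then V_out = V_CC · R2'/(R1 + R2') = 3.58 × 2.835/76.24 = 0.1331 V.
(Unloaded it would be 0.162 V; the load pulls it down.)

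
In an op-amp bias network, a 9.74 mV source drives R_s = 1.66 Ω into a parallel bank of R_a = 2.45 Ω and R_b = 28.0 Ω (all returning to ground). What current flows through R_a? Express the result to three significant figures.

Equivalent of the parallel group: R_p = 2.253 Ω.
V_A = 9.74 × 2.253/3.913 = 5.608 mV.
I(R_a) = V_A / R_a = 5.608/2.45 = 2.289 mA.

I ≈ 2.29 mA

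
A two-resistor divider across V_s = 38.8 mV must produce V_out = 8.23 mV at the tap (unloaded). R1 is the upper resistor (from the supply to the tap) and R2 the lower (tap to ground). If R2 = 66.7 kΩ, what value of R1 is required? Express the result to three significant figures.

V_out/V_s = R2/(R1+R2) = 0.2121.
Rearranging, R1 = R2·(1−k)/k = 66.7 × 3.714 = 247.8 kΩ.

R1 ≈ 248 kΩ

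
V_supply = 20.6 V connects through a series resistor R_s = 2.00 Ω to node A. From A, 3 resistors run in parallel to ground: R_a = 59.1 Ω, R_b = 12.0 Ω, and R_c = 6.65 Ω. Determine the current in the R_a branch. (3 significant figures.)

Combine the parallel branches: R_p = (1/59.1 + 1/12.0 + 1/6.65)⁻¹ = 3.990 Ω.
V_A = 20.6 × 3.990/5.990 = 13.72 V.
Branch current I = V_A/R_a = 13.72/59.1 = 0.2322 A.

I ≈ 0.232 A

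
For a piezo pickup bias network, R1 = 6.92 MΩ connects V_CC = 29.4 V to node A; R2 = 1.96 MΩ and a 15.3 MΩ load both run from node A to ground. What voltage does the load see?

R2 ‖ R_L = (1.96 × 15.3)/(1.96 + 15.3) = 1.737 MΩ.
Then V_out = V_CC · R2'/(R1 + R2') = 29.4 × 1.737/8.657 = 5.900 V.

V_out ≈ 5.90 V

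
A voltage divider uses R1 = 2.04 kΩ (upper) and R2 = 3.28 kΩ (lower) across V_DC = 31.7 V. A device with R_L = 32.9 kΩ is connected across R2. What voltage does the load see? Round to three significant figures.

V_out ≈ 18.8 V

R2 ‖ R_L = (3.28 × 32.9)/(3.28 + 32.9) = 2.983 kΩ.
Then V_out = V_DC · R2'/(R1 + R2') = 31.7 × 2.983/5.023 = 18.82 V.
(Unloaded it would be 19.5 V; the load pulls it down.)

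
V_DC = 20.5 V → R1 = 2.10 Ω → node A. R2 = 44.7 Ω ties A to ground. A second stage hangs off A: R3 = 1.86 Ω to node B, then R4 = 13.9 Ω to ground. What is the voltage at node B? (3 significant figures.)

V_B ≈ 15.3 V

The second stage (R3 + R4 = 15.76 Ω) loads node A in parallel with R2.
R2 ‖ (R3+R4) = 11.65 Ω.
V_A = 20.5 × 11.65/(2.10 + 11.65) = 17.37 V.
Stage 2 is unloaded, so V_B = V_A · R4/(R3+R4) = 17.37 × 13.9/15.76 = 15.32 V.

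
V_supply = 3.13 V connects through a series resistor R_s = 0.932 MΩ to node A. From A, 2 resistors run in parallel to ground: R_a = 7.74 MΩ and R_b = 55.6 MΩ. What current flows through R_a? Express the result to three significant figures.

I ≈ 0.356 µA

Parallel bank: R_p = 1/(1/7.74 + 1/55.6) = 6.794 MΩ.
Node voltage V_A = V_supply · R_p/(R_s + R_p) = 3.13 × 0.8794 = 2.752 V.
I(R_a) = V_A / R_a = 2.752/7.74 = 0.3556 µA.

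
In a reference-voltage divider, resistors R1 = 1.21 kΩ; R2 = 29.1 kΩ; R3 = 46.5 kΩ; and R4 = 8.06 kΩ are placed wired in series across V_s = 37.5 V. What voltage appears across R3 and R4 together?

Series total: ΣR = 1.21 + 29.1 + 46.5 + 8.06 = 84.87 kΩ.
R_{R3..R4} = 46.5 + 8.06 = 54.56 kΩ.
V = V_s · R/ΣR = 37.5 × 0.6429 = 24.11 V.

V ≈ 24.1 V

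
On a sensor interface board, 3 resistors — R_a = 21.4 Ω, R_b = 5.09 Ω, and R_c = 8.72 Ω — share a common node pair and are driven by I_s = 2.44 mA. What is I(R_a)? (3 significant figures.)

I ≈ 0.319 mA

Conductances: ΣG = 1/21.4 + 1/5.09 + 1/8.72 = 0.3579 (1/Ω).
Current divider: I(R_a) = I_s · G_k/ΣG = 2.44 × (0.04673/0.3579) = 2.44 × 0.1306 = 0.3186 mA.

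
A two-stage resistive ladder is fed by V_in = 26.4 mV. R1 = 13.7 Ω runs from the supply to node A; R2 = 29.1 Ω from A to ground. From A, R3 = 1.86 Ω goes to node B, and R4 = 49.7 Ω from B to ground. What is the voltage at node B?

Node A sees R2 in parallel with the series input of stage 2, R3 + R4 = 51.56 Ω.
Effective lower resistance at A: R2 ‖ 51.56 = 18.60 Ω.
So V_A = 26.4 × 0.5759 = 15.20 mV.
Stage 2 is unloaded, so V_B = V_A · R4/(R3+R4) = 15.20 × 49.7/51.56 = 14.65 mV.

V_B ≈ 14.7 mV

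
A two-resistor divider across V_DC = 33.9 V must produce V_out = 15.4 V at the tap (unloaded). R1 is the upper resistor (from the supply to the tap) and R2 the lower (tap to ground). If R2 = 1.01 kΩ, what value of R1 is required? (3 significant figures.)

R1 ≈ 1.21 kΩ

V_out/V_DC = R2/(R1+R2) = 0.4543.
Rearranging, R1 = R2·(1−k)/k = 1.01 × 1.201 = 1.213 kΩ.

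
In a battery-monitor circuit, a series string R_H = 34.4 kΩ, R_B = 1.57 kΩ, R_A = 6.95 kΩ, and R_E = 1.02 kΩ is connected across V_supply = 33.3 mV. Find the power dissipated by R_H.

The common current is I = 33.3/43.94 = 0.7579 µA.
P(R_H) = I²·R_H = (0.7579)² × 34.4 = 19.76 nW.

P ≈ 19.8 nW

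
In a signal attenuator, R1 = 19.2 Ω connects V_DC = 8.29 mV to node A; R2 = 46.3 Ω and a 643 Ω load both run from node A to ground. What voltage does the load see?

The load sits in parallel with R2, giving an effective lower resistance R2' = R2·R_L/(R2+R_L) = 43.19 Ω.
Now apply the divider: V_out = 8.29 × 0.6923 = 5.739 mV.

V_out ≈ 5.74 mV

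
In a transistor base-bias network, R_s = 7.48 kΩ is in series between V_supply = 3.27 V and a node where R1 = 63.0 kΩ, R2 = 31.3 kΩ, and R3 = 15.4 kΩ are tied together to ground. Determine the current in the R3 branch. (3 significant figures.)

I ≈ 0.115 mA

Combine the parallel branches: R_p = (1/63.0 + 1/31.3 + 1/15.4)⁻¹ = 8.869 kΩ.
V_A by voltage divider: V_A = 3.27 × 8.869/(7.48 + 8.869) = 1.774 V.
Branch current I = V_A/R3 = 1.774/15.4 = 0.1152 mA.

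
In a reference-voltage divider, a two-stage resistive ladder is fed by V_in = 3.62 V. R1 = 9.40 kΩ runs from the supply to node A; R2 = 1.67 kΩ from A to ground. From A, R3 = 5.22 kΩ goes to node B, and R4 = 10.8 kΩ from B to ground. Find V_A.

Node A sees R2 in parallel with the series input of stage 2, R3 + R4 = 16.02 kΩ.
Effective lower resistance at A: R2 ‖ 16.02 = 1.512 kΩ.
V_A = 3.62 × 1.512/(9.40 + 1.512) = 0.5017 V.

V_A ≈ 0.502 V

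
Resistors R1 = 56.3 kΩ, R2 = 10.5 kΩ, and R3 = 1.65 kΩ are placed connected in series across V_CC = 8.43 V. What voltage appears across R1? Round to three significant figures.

V ≈ 6.93 V

Total series resistance ΣR = 56.3 + 10.5 + 1.65 = 68.45 kΩ.
Voltage divider: V = V_CC · (56.30 / 68.45) = 8.43 × 0.8225 = 6.934 V.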